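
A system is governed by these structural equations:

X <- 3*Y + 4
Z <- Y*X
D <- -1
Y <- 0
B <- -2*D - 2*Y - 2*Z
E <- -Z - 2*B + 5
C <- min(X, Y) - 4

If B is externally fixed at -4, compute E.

13

Under do(B=-4), the mechanism B <- -2*D - 2*Y - 2*Z is discarded; B is fixed at -4.
X = 3*Y + 4  [with Y=0]  = 4
Z = Y*X  [with Y=0, X=4]  = 0
E = -Z - 2*B + 5  [with Z=0, B=-4]  = 13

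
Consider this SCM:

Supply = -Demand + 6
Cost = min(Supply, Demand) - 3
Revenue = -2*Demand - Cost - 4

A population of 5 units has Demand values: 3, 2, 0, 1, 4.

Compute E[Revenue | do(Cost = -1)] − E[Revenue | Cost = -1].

2

The intervention sets Cost=-1 in all 5 units regardless of Demand. Recomputing Revenue per unit gives -9, -7, -3, -5, -11; average -7.
Conditioning on Cost=-1 selects the 2 unit(s) with Demand ∈ {2, 4}. Their Revenue values: -7, -11. Mean = -9.
Difference = -7 − (-9) = 2.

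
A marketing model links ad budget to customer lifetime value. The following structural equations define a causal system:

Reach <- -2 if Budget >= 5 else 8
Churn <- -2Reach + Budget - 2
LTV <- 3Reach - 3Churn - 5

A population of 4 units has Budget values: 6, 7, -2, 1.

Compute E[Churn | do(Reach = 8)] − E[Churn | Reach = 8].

3.5

Under do(Reach=8), Reach's equation is replaced by Reach=8 for every unit. Per-unit Churn: -12, -11, -20, -17. Mean = -15.
E[Churn|Reach=8] averages over only the 2 units with Reach=8 (Budget = -2, 1): Churn = -20, -17, mean -18.5.
Difference = -15 − (-18.5) = 3.5.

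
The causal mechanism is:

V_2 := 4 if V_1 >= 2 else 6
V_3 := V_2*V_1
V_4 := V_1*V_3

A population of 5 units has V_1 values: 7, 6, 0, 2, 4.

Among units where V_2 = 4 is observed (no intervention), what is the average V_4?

Observing V_2=4 restricts to units where V_2's equation naturally yields 4: V_1 ∈ {7, 6, 2, 4}. In that subpopulation V_4 = 196, 144, 16, 64, mean 105.

105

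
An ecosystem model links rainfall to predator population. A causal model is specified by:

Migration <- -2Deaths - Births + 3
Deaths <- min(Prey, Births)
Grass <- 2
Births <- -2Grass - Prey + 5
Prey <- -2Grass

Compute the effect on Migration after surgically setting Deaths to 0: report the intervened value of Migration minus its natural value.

-8

Intervening sets Deaths = 0 and removes its equation (Deaths <- min(Prey, Births)).
Prey = -2Grass  [with Grass=2]  = -4
Births = -2Grass - Prey + 5  [with Grass=2, Prey=-4]  = 5
Migration = -2Deaths - Births + 3  [with Deaths=0, Births=5]  = -2
Without intervention: Prey = -2Grass  [with Grass=2]  = -4; Births = -2Grass - Prey + 5  [with Grass=2, Prey=-4]  = 5; Deaths = min(Prey, Births)  [with Prey=-4, Births=5]  = -4; Migration = -2Deaths - Births + 3  [with Deaths=-4, Births=5]  = 6.
Change = -2 − 6 = -8.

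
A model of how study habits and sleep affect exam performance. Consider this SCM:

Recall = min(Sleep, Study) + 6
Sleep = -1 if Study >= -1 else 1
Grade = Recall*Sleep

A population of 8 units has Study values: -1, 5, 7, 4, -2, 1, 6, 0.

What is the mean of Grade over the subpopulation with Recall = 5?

E[Grade|Recall=5] averages over only the 7 units with Recall=5 (Study = -1, 5, 7, 4, 1, 6, 0): Grade = -5, -5, -5, -5, -5, -5, -5, mean -5.

-5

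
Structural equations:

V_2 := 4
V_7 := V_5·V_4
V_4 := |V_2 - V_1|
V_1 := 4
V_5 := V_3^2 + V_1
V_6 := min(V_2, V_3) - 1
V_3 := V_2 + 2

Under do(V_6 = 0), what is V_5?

40

do(V_6=0) replaces the equation V_6 := min(V_2, V_3) - 1 with the constant V_6 = 0.
Since V_5 is not a descendant of the intervened variable, it is unaffected.
V_3 = V_2 + 2  [with V_2=4]  = 6
V_5 = V_3^2 + V_1  [with V_3=6, V_1=4]  = 40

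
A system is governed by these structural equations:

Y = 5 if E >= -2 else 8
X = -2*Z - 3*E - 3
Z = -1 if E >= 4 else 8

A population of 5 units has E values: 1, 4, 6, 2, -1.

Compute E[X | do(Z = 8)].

do(Z=8) breaks Z's dependence on E. With Z=8 fixed, X across the units is -22, -31, -37, -25, -16, mean -26.2.

-26.2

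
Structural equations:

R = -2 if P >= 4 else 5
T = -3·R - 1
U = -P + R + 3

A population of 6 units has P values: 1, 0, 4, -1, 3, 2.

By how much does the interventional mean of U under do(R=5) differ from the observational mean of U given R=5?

-0.5

Every unit gets R=5 under the intervention. U values become 7, 8, 4, 9, 5, 6; E[U|do(R=5)] = 6.5.
Observing R=5 restricts to units where R's equation naturally yields 5: P ∈ {1, 0, -1, 3, 2}. In that subpopulation U = 7, 8, 9, 5, 6, mean 7.
Difference = 6.5 − 7 = -0.5.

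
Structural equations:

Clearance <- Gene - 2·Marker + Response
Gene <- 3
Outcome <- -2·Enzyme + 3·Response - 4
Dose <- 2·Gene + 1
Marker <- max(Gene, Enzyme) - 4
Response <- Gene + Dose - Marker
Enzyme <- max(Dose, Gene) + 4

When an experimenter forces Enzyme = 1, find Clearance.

The intervention breaks the incoming arrows to Enzyme: Enzyme <- max(Dose, Gene) + 4 no longer applies, and Enzyme = 1.
Dose = 2·Gene + 1  [with Gene=3]  = 7
Marker = max(Gene, Enzyme) - 4  [with Gene=3, Enzyme=1]  = -1
Response = Gene + Dose - Marker  [with Gene=3, Dose=7, Marker=-1]  = 11
Clearance = Gene - 2·Marker + Response  [with Gene=3, Marker=-1, Response=11]  = 16

16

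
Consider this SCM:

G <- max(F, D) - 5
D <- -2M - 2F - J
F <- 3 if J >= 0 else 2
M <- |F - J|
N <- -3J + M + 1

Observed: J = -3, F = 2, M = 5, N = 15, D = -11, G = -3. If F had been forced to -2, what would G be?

Under do(F=-2), the mechanism F <- 3 if J >= 0 else 2 is discarded; F is fixed at -2.
M = |F - J|  [with F=-2, J=-3]  = 1
D = -2M - 2F - J  [with M=1, F=-2, J=-3]  = 5
G = max(F, D) - 5  [with F=-2, D=5]  = 0

0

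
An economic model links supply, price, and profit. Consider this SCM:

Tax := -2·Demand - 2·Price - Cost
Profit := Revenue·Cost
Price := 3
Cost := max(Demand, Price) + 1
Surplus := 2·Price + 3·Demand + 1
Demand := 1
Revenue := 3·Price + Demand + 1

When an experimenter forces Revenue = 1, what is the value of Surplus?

The intervention breaks the incoming arrows to Revenue: Revenue := 3·Price + Demand + 1 no longer applies, and Revenue = 1.
No directed path runs from Revenue to Surplus, so Surplus keeps its natural value.
Surplus = 2·Price + 3·Demand + 1  [with Price=3, Demand=1]  = 10

10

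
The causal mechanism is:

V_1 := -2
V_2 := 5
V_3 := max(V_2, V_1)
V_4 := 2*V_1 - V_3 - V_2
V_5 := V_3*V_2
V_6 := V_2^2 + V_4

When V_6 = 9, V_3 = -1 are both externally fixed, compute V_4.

Under do(V_6 = 9, V_3 = -1), each intervened variable's structural equation is replaced by its fixed value.
V_4 = 2*V_1 - V_3 - V_2  [with V_1=-2, V_3=-1, V_2=5]  = -8

-8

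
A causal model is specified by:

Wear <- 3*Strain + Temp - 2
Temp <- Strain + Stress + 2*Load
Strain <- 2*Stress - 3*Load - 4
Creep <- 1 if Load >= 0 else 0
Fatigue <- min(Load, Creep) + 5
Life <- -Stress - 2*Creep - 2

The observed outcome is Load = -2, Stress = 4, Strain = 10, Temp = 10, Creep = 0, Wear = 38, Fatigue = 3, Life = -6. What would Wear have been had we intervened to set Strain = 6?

The intervention breaks the incoming arrows to Strain: Strain <- 2*Stress - 3*Load - 4 no longer applies, and Strain = 6.
Temp = Strain + Stress + 2*Load  [with Strain=6, Stress=4, Load=-2]  = 6
Wear = 3*Strain + Temp - 2  [with Strain=6, Temp=6]  = 22

22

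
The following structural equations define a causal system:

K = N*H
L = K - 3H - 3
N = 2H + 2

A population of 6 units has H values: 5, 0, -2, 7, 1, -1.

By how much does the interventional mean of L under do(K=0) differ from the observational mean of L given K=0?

Every unit gets K=0 under the intervention. L values become -18, -3, 3, -24, -6, 0; E[L|do(K=0)] = -8.
Conditioning on K=0 selects the 2 unit(s) with H ∈ {0, -1}. Their L values: -3, 0. Mean = -1.5.
Difference = -8 − (-1.5) = -6.5.

-6.5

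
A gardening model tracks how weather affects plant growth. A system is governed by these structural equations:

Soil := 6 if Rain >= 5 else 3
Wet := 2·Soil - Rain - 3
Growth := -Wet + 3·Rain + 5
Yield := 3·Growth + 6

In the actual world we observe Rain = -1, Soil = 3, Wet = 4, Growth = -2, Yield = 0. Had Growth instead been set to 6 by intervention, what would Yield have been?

Intervening sets Growth = 6 and removes its equation (Growth := -Wet + 3·Rain + 5).
Yield = 3·Growth + 6  [with Growth=6]  = 24

24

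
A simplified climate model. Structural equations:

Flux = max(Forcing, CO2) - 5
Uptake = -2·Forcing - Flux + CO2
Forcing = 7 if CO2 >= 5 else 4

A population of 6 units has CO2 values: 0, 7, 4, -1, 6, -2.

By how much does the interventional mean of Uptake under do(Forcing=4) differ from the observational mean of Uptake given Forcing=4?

Every unit gets Forcing=4 under the intervention. Uptake values become -7, -3, -3, -8, -3, -9; E[Uptake|do(Forcing=4)] = -5.5.
Observing Forcing=4 restricts to units where Forcing's equation naturally yields 4: CO2 ∈ {0, 4, -1, -2}. In that subpopulation Uptake = -7, -3, -8, -9, mean -6.75.
Difference = -5.5 − (-6.75) = 1.25.

1.25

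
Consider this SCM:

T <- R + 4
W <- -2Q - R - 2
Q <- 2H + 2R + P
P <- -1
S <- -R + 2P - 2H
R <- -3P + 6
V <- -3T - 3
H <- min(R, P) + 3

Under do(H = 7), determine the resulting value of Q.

do(H=7) replaces the equation H <- min(R, P) + 3 with the constant H = 7.
R = -3P + 6  [with P=-1]  = 9
Q = 2H + 2R + P  [with H=7, R=9, P=-1]  = 31

31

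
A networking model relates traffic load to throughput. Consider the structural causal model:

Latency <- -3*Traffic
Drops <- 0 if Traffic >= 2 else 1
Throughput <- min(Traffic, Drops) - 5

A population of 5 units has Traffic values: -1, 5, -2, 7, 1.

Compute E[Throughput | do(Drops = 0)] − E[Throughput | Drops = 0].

Every unit gets Drops=0 under the intervention. Throughput values become -6, -5, -7, -5, -5; E[Throughput|do(Drops=0)] = -5.6.
E[Throughput|Drops=0] averages over only the 2 units with Drops=0 (Traffic = 5, 7): Throughput = -5, -5, mean -5.
Difference = -5.6 − (-5) = -0.6.

-0.6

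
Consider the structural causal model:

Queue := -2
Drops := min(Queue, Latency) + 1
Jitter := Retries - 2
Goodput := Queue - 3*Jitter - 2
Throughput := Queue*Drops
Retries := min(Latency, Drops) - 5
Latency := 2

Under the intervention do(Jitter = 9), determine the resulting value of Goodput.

Under do(Jitter=9), the mechanism Jitter := Retries - 2 is discarded; Jitter is fixed at 9.
Goodput = Queue - 3*Jitter - 2  [with Queue=-2, Jitter=9]  = -31

-31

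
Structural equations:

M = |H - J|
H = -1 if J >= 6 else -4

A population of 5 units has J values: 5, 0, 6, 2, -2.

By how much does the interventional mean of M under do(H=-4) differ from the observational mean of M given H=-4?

The intervention sets H=-4 in all 5 units regardless of J. Recomputing M per unit gives 9, 4, 10, 6, 2; average 6.2.
E[M|H=-4] averages over only the 4 units with H=-4 (J = 5, 0, 2, -2): M = 9, 4, 6, 2, mean 5.25.
Difference = 6.2 − 5.25 = 0.95.

0.95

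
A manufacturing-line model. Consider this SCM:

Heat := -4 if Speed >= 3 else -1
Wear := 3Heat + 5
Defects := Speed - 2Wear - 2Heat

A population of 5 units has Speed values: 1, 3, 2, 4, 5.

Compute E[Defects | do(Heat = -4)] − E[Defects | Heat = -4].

-1

Every unit gets Heat=-4 under the intervention. Defects values become 23, 25, 24, 26, 27; E[Defects|do(Heat=-4)] = 25.
Observing Heat=-4 restricts to units where Heat's equation naturally yields -4: Speed ∈ {3, 4, 5}. In that subpopulation Defects = 25, 26, 27, mean 26.
Difference = 25 − 26 = -1.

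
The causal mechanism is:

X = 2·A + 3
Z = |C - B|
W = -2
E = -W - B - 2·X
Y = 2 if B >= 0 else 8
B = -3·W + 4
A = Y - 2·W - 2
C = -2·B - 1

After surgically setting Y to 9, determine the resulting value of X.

25

The intervention breaks the incoming arrows to Y: Y = 2 if B >= 0 else 8 no longer applies, and Y = 9.
A = Y - 2·W - 2  [with Y=9, W=-2]  = 11
X = 2·A + 3  [with A=11]  = 25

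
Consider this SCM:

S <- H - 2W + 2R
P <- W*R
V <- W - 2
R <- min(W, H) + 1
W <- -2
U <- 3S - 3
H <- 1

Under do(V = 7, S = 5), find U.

12

Setting V = 7, S = 5 by intervention discards those variables' equations.
U = 3S - 3  [with S=5]  = 12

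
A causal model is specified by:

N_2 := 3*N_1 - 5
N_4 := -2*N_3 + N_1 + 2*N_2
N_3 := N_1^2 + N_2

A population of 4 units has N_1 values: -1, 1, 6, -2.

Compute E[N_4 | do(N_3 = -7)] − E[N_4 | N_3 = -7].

Every unit gets N_3=-7 under the intervention. N_4 values become -3, 11, 46, -10; E[N_4|do(N_3=-7)] = 11.
Conditioning on N_3=-7 selects the 2 unit(s) with N_1 ∈ {-1, -2}. Their N_4 values: -3, -10. Mean = -6.5.
Difference = 11 − (-6.5) = 17.5.

17.5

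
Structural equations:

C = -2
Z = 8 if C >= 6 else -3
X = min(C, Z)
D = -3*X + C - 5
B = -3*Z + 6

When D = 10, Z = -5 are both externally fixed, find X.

Setting D = 10, Z = -5 by intervention discards those variables' equations.
X = min(C, Z)  [with C=-2, Z=-5]  = -5

-5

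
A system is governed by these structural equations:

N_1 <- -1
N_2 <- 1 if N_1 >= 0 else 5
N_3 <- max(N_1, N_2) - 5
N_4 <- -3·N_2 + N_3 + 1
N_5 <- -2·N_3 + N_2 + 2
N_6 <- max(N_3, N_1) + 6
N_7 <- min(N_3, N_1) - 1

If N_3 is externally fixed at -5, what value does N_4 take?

The intervention breaks the incoming arrows to N_3: N_3 <- max(N_1, N_2) - 5 no longer applies, and N_3 = -5.
N_2 = 1 if N_1 >= 0 else 5  [with N_1=-1]  = 5
N_4 = -3·N_2 + N_3 + 1  [with N_2=5, N_3=-5]  = -19

-19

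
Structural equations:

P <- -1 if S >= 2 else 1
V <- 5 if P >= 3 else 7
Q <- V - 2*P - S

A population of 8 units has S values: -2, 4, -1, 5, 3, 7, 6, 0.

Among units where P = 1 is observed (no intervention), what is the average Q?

6

Observing P=1 restricts to units where P's equation naturally yields 1: S ∈ {-2, -1, 0}. In that subpopulation Q = 7, 6, 5, mean 6.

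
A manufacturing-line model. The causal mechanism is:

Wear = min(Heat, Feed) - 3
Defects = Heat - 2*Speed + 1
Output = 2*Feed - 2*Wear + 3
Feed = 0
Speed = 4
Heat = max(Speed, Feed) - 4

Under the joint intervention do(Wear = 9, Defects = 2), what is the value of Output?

-15

The joint intervention fixes Wear = 9, Defects = 2, removing each variable's own equation.
Output = 2*Feed - 2*Wear + 3  [with Feed=0, Wear=9]  = -15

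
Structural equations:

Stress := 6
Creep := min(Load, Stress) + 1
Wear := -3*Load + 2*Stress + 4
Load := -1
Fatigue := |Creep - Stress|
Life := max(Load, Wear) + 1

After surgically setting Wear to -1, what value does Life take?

Under do(Wear=-1), the mechanism Wear := -3*Load + 2*Stress + 4 is discarded; Wear is fixed at -1.
Life = max(Load, Wear) + 1  [with Load=-1, Wear=-1]  = 0

0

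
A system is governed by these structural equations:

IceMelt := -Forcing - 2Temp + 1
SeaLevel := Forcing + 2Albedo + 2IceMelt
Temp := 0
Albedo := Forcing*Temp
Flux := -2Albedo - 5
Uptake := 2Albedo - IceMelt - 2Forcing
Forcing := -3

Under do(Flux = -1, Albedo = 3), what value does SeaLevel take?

11

Setting Flux = -1, Albedo = 3 by intervention discards those variables' equations.
IceMelt = -Forcing - 2Temp + 1  [with Forcing=-3, Temp=0]  = 4
SeaLevel = Forcing + 2Albedo + 2IceMelt  [with Forcing=-3, Albedo=3, IceMelt=4]  = 11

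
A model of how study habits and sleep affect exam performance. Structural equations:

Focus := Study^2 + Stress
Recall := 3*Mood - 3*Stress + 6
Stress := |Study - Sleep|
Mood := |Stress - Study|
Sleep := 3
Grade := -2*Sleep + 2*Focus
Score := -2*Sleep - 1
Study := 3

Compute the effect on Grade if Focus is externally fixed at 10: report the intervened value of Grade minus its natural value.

do(Focus=10) replaces the equation Focus := Study^2 + Stress with the constant Focus = 10.
Grade = -2*Sleep + 2*Focus  [with Sleep=3, Focus=10]  = 14
Without intervention: Stress = |Study - Sleep|  [with Study=3, Sleep=3]  = 0; Focus = Study^2 + Stress  [with Study=3, Stress=0]  = 9; Grade = -2*Sleep + 2*Focus  [with Sleep=3, Focus=9]  = 12.
Change = 14 − 12 = 2.

2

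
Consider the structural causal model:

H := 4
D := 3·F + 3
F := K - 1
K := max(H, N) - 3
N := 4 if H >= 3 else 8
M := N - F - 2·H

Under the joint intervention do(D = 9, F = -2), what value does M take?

-2

Setting D = 9, F = -2 by intervention discards those variables' equations.
N = 4 if H >= 3 else 8  [with H=4]  = 4
M = N - F - 2·H  [with N=4, F=-2, H=4]  = -2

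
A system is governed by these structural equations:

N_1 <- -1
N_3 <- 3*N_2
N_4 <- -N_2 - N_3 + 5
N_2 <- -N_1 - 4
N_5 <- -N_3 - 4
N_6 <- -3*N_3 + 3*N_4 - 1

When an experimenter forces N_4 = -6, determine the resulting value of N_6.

Under do(N_4=-6), the mechanism N_4 <- -N_2 - N_3 + 5 is discarded; N_4 is fixed at -6.
N_2 = -N_1 - 4  [with N_1=-1]  = -3
N_3 = 3*N_2  [with N_2=-3]  = -9
N_6 = -3*N_3 + 3*N_4 - 1  [with N_3=-9, N_4=-6]  = 8

8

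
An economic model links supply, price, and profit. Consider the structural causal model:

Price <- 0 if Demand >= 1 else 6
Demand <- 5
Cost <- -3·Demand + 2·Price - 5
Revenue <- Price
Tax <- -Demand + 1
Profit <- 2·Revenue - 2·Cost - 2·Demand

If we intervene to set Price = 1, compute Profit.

28

Under do(Price=1), the mechanism Price <- 0 if Demand >= 1 else 6 is discarded; Price is fixed at 1.
Cost = -3·Demand + 2·Price - 5  [with Demand=5, Price=1]  = -18
Revenue = Price  [with Price=1]  = 1
Profit = 2·Revenue - 2·Cost - 2·Demand  [with Revenue=1, Cost=-18, Demand=5]  = 28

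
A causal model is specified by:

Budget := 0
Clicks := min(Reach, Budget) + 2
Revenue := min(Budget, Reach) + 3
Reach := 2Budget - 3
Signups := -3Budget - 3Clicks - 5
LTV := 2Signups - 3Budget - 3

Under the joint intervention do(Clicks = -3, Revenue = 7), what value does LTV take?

Setting Clicks = -3, Revenue = 7 by intervention discards those variables' equations.
Signups = -3Budget - 3Clicks - 5  [with Budget=0, Clicks=-3]  = 4
LTV = 2Signups - 3Budget - 3  [with Signups=4, Budget=0]  = 5

5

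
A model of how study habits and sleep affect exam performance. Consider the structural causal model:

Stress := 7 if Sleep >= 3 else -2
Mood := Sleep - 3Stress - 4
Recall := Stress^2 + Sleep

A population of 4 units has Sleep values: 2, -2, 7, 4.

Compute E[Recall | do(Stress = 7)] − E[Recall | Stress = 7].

The intervention sets Stress=7 in all 4 units regardless of Sleep. Recomputing Recall per unit gives 51, 47, 56, 53; average 51.75.
Conditioning on Stress=7 selects the 2 unit(s) with Sleep ∈ {7, 4}. Their Recall values: 56, 53. Mean = 54.5.
Difference = 51.75 − 54.5 = -2.75.

-2.75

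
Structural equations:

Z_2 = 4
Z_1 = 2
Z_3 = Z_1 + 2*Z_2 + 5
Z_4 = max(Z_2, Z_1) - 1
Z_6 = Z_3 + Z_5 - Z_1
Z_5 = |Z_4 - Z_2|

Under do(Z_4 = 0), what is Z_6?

Under do(Z_4=0), the mechanism Z_4 = max(Z_2, Z_1) - 1 is discarded; Z_4 is fixed at 0.
Z_3 = Z_1 + 2*Z_2 + 5  [with Z_1=2, Z_2=4]  = 15
Z_5 = |Z_4 - Z_2|  [with Z_4=0, Z_2=4]  = 4
Z_6 = Z_3 + Z_5 - Z_1  [with Z_3=15, Z_5=4, Z_1=2]  = 17

17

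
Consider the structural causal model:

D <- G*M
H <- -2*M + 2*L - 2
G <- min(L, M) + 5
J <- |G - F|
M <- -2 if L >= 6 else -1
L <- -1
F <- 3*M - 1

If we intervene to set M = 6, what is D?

24

do(M=6) replaces the equation M <- -2 if L >= 6 else -1 with the constant M = 6.
G = min(L, M) + 5  [with L=-1, M=6]  = 4
D = G*M  [with G=4, M=6]  = 24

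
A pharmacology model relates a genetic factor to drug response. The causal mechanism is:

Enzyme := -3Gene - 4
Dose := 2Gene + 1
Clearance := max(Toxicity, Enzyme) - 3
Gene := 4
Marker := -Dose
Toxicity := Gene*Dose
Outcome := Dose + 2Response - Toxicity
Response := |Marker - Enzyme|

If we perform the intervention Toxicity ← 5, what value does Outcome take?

Intervening sets Toxicity = 5 and removes its equation (Toxicity := Gene*Dose).
Dose = 2Gene + 1  [with Gene=4]  = 9
Enzyme = -3Gene - 4  [with Gene=4]  = -16
Marker = -Dose  [with Dose=9]  = -9
Response = |Marker - Enzyme|  [with Marker=-9, Enzyme=-16]  = 7
Outcome = Dose + 2Response - Toxicity  [with Dose=9, Response=7, Toxicity=5]  = 18

18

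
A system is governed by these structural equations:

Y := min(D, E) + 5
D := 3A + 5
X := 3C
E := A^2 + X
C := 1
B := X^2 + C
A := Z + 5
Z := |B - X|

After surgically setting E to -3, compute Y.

2

Intervening sets E = -3 and removes its equation (E := A^2 + X).
X = 3C  [with C=1]  = 3
B = X^2 + C  [with X=3, C=1]  = 10
Z = |B - X|  [with B=10, X=3]  = 7
A = Z + 5  [with Z=7]  = 12
D = 3A + 5  [with A=12]  = 41
Y = min(D, E) + 5  [with D=41, E=-3]  = 2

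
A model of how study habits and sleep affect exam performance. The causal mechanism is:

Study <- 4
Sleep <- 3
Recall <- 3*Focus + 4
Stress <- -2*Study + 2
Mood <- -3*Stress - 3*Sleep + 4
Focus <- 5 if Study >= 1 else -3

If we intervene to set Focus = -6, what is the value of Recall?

Under do(Focus=-6), the mechanism Focus <- 5 if Study >= 1 else -3 is discarded; Focus is fixed at -6.
Recall = 3*Focus + 4  [with Focus=-6]  = -14

-14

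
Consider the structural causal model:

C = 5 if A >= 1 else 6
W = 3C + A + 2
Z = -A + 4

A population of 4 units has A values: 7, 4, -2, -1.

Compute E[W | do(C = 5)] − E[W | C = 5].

-3.5

do(C=5) breaks C's dependence on A. With C=5 fixed, W across the units is 24, 21, 15, 16, mean 19.
Conditioning on C=5 selects the 2 unit(s) with A ∈ {7, 4}. Their W values: 24, 21. Mean = 22.5.
Difference = 19 − 22.5 = -3.5.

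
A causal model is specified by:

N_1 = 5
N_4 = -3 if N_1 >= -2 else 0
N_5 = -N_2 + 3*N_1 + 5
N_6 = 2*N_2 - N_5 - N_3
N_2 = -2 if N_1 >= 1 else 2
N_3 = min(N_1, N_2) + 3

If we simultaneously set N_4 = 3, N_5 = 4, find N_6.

The joint intervention fixes N_4 = 3, N_5 = 4, removing each variable's own equation.
N_2 = -2 if N_1 >= 1 else 2  [with N_1=5]  = -2
N_3 = min(N_1, N_2) + 3  [with N_1=5, N_2=-2]  = 1
N_6 = 2*N_2 - N_5 - N_3  [with N_2=-2, N_5=4, N_3=1]  = -9

-9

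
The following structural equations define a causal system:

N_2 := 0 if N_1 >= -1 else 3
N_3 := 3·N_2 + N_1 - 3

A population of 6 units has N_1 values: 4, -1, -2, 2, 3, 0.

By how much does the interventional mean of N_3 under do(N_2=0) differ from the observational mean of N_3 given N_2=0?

-0.6

The intervention sets N_2=0 in all 6 units regardless of N_1. Recomputing N_3 per unit gives 1, -4, -5, -1, 0, -3; average -2.
E[N_3|N_2=0] averages over only the 5 units with N_2=0 (N_1 = 4, -1, 2, 3, 0): N_3 = 1, -4, -1, 0, -3, mean -1.4.
Difference = -2 − (-1.4) = -0.6.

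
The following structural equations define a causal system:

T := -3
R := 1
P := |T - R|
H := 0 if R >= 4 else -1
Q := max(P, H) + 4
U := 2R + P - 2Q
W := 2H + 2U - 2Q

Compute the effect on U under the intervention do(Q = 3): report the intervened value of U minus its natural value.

10

The intervention breaks the incoming arrows to Q: Q := max(P, H) + 4 no longer applies, and Q = 3.
P = |T - R|  [with T=-3, R=1]  = 4
U = 2R + P - 2Q  [with R=1, P=4, Q=3]  = 0
Without intervention: P = |T - R|  [with T=-3, R=1]  = 4; H = 0 if R >= 4 else -1  [with R=1]  = -1; Q = max(P, H) + 4  [with P=4, H=-1]  = 8; U = 2R + P - 2Q  [with R=1, P=4, Q=8]  = -10.
Change = 0 − (-10) = 10.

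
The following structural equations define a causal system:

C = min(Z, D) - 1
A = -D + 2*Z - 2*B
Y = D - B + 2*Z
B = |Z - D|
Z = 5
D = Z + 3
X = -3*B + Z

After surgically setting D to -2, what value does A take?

do(D=-2) replaces the equation D = Z + 3 with the constant D = -2.
B = |Z - D|  [with Z=5, D=-2]  = 7
A = -D + 2*Z - 2*B  [with D=-2, Z=5, B=7]  = -2

-2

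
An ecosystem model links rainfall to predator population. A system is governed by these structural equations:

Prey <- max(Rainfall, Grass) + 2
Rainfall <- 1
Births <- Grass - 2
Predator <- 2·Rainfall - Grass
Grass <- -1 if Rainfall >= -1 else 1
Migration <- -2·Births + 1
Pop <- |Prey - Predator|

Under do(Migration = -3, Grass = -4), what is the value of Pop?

Setting Migration = -3, Grass = -4 by intervention discards those variables' equations.
Prey = max(Rainfall, Grass) + 2  [with Rainfall=1, Grass=-4]  = 3
Predator = 2·Rainfall - Grass  [with Rainfall=1, Grass=-4]  = 6
Pop = |Prey - Predator|  [with Prey=3, Predator=6]  = 3

3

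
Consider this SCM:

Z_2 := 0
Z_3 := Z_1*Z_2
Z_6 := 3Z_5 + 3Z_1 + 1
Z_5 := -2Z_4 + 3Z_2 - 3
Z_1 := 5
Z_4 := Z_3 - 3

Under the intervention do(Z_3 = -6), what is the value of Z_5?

15

do(Z_3=-6) replaces the equation Z_3 := Z_1*Z_2 with the constant Z_3 = -6.
Z_4 = Z_3 - 3  [with Z_3=-6]  = -9
Z_5 = -2Z_4 + 3Z_2 - 3  [with Z_4=-9, Z_2=0]  = 15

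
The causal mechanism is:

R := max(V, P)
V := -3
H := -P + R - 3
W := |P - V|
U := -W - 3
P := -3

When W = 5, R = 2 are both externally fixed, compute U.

The joint intervention fixes W = 5, R = 2, removing each variable's own equation.
U = -W - 3  [with W=5]  = -8

-8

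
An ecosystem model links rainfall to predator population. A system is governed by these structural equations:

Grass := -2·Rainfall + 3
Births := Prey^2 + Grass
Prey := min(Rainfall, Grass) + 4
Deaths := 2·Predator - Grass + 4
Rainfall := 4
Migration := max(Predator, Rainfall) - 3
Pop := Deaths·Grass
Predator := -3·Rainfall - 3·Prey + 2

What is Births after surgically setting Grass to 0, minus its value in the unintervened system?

do(Grass=0) replaces the equation Grass := -2·Rainfall + 3 with the constant Grass = 0.
Prey = min(Rainfall, Grass) + 4  [with Rainfall=4, Grass=0]  = 4
Births = Prey^2 + Grass  [with Prey=4, Grass=0]  = 16
Without intervention: Grass = -2·Rainfall + 3  [with Rainfall=4]  = -5; Prey = min(Rainfall, Grass) + 4  [with Rainfall=4, Grass=-5]  = -1; Births = Prey^2 + Grass  [with Prey=-1, Grass=-5]  = -4.
Change = 16 − (-4) = 20.

20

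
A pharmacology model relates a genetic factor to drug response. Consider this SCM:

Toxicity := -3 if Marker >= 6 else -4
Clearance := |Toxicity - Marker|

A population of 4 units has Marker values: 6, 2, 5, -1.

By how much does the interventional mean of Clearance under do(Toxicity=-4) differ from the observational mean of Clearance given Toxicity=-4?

do(Toxicity=-4) breaks Toxicity's dependence on Marker. With Toxicity=-4 fixed, Clearance across the units is 10, 6, 9, 3, mean 7.
Conditioning on Toxicity=-4 selects the 3 unit(s) with Marker ∈ {2, 5, -1}. Their Clearance values: 6, 9, 3. Mean = 6.
Difference = 7 − 6 = 1.

1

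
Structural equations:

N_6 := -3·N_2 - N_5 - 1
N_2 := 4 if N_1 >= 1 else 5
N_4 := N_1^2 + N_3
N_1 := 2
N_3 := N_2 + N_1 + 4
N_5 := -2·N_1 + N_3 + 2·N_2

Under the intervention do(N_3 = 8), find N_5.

12

do(N_3=8) replaces the equation N_3 := N_2 + N_1 + 4 with the constant N_3 = 8.
N_2 = 4 if N_1 >= 1 else 5  [with N_1=2]  = 4
N_5 = -2·N_1 + N_3 + 2·N_2  [with N_1=2, N_3=8, N_2=4]  = 12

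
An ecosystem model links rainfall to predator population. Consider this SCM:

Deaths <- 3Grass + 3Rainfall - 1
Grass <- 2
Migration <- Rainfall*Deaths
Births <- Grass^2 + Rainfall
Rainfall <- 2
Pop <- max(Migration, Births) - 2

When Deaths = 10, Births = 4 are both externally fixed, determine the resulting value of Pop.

18

The joint intervention fixes Deaths = 10, Births = 4, removing each variable's own equation.
Migration = Rainfall*Deaths  [with Rainfall=2, Deaths=10]  = 20
Pop = max(Migration, Births) - 2  [with Migration=20, Births=4]  = 18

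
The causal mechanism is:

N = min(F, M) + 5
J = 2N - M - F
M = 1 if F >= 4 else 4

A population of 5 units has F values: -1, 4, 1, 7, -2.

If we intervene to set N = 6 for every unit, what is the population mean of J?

Under do(N=6), N's equation is replaced by N=6 for every unit. Per-unit J: 9, 7, 7, 4, 10. Mean = 7.4.

7.4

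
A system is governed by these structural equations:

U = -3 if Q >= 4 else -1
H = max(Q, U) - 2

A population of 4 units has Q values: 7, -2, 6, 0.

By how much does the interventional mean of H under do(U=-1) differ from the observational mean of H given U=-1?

3.5

do(U=-1) breaks U's dependence on Q. With U=-1 fixed, H across the units is 5, -3, 4, -2, mean 1.
E[H|U=-1] averages over only the 2 units with U=-1 (Q = -2, 0): H = -3, -2, mean -2.5.
Difference = 1 − (-2.5) = 3.5.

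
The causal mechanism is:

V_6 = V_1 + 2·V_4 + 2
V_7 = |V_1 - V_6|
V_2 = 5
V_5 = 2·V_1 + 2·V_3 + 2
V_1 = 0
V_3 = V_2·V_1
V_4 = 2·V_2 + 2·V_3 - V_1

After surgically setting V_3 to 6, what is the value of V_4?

The intervention breaks the incoming arrows to V_3: V_3 = V_2·V_1 no longer applies, and V_3 = 6.
V_4 = 2·V_2 + 2·V_3 - V_1  [with V_2=5, V_3=6, V_1=0]  = 22

22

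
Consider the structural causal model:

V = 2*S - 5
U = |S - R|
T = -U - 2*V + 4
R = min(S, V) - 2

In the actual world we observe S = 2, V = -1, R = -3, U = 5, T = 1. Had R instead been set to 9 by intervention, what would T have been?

-1

do(R=9) replaces the equation R = min(S, V) - 2 with the constant R = 9.
V = 2*S - 5  [with S=2]  = -1
U = |S - R|  [with S=2, R=9]  = 7
T = -U - 2*V + 4  [with U=7, V=-1]  = -1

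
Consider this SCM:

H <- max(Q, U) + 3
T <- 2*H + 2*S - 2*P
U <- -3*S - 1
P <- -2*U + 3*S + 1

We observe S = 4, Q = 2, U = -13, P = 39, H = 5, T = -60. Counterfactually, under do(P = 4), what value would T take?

Under do(P=4), the mechanism P <- -2*U + 3*S + 1 is discarded; P is fixed at 4.
U = -3*S - 1  [with S=4]  = -13
H = max(Q, U) + 3  [with Q=2, U=-13]  = 5
T = 2*H + 2*S - 2*P  [with H=5, S=4, P=4]  = 10

10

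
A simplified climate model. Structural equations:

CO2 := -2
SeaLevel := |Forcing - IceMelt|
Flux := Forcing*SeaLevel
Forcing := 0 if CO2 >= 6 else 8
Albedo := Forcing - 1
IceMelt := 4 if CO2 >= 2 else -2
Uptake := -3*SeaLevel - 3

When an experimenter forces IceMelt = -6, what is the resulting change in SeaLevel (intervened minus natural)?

do(IceMelt=-6) replaces the equation IceMelt := 4 if CO2 >= 2 else -2 with the constant IceMelt = -6.
Forcing = 0 if CO2 >= 6 else 8  [with CO2=-2]  = 8
SeaLevel = |Forcing - IceMelt|  [with Forcing=8, IceMelt=-6]  = 14
Without intervention: Forcing = 0 if CO2 >= 6 else 8  [with CO2=-2]  = 8; IceMelt = 4 if CO2 >= 2 else -2  [with CO2=-2]  = -2; SeaLevel = |Forcing - IceMelt|  [with Forcing=8, IceMelt=-2]  = 10.
Change = 14 − 10 = 4.

4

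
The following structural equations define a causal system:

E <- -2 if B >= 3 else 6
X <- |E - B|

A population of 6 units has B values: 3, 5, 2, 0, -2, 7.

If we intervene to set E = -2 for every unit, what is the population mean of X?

4.5

The intervention sets E=-2 in all 6 units regardless of B. Recomputing X per unit gives 5, 7, 4, 2, 0, 9; average 4.5.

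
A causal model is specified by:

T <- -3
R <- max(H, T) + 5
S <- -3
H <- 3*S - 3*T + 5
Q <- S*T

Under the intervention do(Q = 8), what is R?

10

do(Q=8) replaces the equation Q <- S*T with the constant Q = 8.
R is not downstream of the intervention, so its value is determined by the original equations.
H = 3*S - 3*T + 5  [with S=-3, T=-3]  = 5
R = max(H, T) + 5  [with H=5, T=-3]  = 10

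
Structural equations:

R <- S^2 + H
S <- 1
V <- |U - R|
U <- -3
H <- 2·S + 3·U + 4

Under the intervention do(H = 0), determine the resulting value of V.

do(H=0) replaces the equation H <- 2·S + 3·U + 4 with the constant H = 0.
R = S^2 + H  [with S=1, H=0]  = 1
V = |U - R|  [with U=-3, R=1]  = 4

4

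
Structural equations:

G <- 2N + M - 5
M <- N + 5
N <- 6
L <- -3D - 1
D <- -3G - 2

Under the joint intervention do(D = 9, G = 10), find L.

-28

The joint intervention fixes D = 9, G = 10, removing each variable's own equation.
L = -3D - 1  [with D=9]  = -28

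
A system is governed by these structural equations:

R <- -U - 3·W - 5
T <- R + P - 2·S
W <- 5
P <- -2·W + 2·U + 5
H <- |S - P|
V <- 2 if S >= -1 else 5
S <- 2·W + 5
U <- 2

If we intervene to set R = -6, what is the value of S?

Under do(R=-6), the mechanism R <- -U - 3·W - 5 is discarded; R is fixed at -6.
Since S is not a descendant of the intervened variable, it is unaffected.
S = 2·W + 5  [with W=5]  = 15

15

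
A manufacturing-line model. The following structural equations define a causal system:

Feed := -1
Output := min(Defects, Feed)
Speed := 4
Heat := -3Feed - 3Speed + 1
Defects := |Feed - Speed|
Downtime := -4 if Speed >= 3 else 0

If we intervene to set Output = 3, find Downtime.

-4

The intervention breaks the incoming arrows to Output: Output := min(Defects, Feed) no longer applies, and Output = 3.
Since Downtime is not a descendant of the intervened variable, it is unaffected.
Downtime = -4 if Speed >= 3 else 0  [with Speed=4]  = -4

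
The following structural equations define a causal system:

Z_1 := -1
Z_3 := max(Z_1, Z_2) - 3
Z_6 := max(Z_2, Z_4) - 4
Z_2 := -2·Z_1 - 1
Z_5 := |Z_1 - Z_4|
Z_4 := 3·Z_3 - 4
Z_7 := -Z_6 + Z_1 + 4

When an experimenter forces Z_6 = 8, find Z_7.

-5

Intervening sets Z_6 = 8 and removes its equation (Z_6 := max(Z_2, Z_4) - 4).
Z_7 = -Z_6 + Z_1 + 4  [with Z_6=8, Z_1=-1]  = -5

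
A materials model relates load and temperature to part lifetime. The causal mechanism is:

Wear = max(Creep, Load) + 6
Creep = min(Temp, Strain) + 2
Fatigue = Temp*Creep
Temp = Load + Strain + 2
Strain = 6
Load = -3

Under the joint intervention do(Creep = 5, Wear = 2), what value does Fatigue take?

25

The joint intervention fixes Creep = 5, Wear = 2, removing each variable's own equation.
Temp = Load + Strain + 2  [with Load=-3, Strain=6]  = 5
Fatigue = Temp*Creep  [with Temp=5, Creep=5]  = 25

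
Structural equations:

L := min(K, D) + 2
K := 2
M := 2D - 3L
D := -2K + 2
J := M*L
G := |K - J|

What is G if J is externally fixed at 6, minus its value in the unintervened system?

The intervention breaks the incoming arrows to J: J := M*L no longer applies, and J = 6.
G = |K - J|  [with K=2, J=6]  = 4
Without intervention: D = -2K + 2  [with K=2]  = -2; L = min(K, D) + 2  [with K=2, D=-2]  = 0; M = 2D - 3L  [with D=-2, L=0]  = -4; J = M*L  [with M=-4, L=0]  = 0; G = |K - J|  [with K=2, J=0]  = 2.
Change = 4 − 2 = 2.

2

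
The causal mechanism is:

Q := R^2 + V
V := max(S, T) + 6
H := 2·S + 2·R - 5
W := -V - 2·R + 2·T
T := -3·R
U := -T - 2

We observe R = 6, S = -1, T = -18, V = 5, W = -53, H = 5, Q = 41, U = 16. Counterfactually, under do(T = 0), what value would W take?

do(T=0) replaces the equation T := -3·R with the constant T = 0.
V = max(S, T) + 6  [with S=-1, T=0]  = 6
W = -V - 2·R + 2·T  [with V=6, R=6, T=0]  = -18

-18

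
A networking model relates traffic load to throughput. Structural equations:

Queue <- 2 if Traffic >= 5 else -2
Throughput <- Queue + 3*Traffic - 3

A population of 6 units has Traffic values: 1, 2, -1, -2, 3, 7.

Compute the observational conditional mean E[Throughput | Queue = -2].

E[Throughput|Queue=-2] averages over only the 5 units with Queue=-2 (Traffic = 1, 2, -1, -2, 3): Throughput = -2, 1, -8, -11, 4, mean -3.2.

-3.2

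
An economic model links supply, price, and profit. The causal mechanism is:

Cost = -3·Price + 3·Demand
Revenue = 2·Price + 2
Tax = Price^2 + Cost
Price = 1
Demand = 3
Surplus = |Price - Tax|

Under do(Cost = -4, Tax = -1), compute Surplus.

Setting Cost = -4, Tax = -1 by intervention discards those variables' equations.
Surplus = |Price - Tax|  [with Price=1, Tax=-1]  = 2

2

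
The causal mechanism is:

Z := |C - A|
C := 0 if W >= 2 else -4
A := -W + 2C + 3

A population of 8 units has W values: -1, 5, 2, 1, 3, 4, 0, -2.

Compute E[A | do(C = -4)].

The intervention sets C=-4 in all 8 units regardless of W. Recomputing A per unit gives -4, -10, -7, -6, -8, -9, -5, -3; average -6.5.

-6.5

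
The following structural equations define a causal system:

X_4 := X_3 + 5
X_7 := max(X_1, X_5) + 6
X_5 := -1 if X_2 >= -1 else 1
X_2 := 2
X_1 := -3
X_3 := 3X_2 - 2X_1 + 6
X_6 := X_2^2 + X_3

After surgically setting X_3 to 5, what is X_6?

The intervention breaks the incoming arrows to X_3: X_3 := 3X_2 - 2X_1 + 6 no longer applies, and X_3 = 5.
X_6 = X_2^2 + X_3  [with X_2=2, X_3=5]  = 9

9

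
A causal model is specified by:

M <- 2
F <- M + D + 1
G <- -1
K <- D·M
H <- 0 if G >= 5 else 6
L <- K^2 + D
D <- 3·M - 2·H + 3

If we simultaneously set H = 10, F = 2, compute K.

-22

Setting H = 10, F = 2 by intervention discards those variables' equations.
D = 3·M - 2·H + 3  [with M=2, H=10]  = -11
K = D·M  [with D=-11, M=2]  = -22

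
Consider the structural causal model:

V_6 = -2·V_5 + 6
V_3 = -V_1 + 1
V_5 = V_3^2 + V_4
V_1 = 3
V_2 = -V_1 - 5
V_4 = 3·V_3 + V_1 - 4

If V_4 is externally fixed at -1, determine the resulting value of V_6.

0

Under do(V_4=-1), the mechanism V_4 = 3·V_3 + V_1 - 4 is discarded; V_4 is fixed at -1.
V_3 = -V_1 + 1  [with V_1=3]  = -2
V_5 = V_3^2 + V_4  [with V_3=-2, V_4=-1]  = 3
V_6 = -2·V_5 + 6  [with V_5=3]  = 0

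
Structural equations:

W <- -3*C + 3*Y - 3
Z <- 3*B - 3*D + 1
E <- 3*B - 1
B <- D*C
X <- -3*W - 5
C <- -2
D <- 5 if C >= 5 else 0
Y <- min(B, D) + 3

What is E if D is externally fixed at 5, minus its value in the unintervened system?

Under do(D=5), the mechanism D <- 5 if C >= 5 else 0 is discarded; D is fixed at 5.
B = D*C  [with D=5, C=-2]  = -10
E = 3*B - 1  [with B=-10]  = -31
Without intervention: D = 5 if C >= 5 else 0  [with C=-2]  = 0; B = D*C  [with D=0, C=-2]  = 0; E = 3*B - 1  [with B=0]  = -1.
Change = -31 − (-1) = -30.

-30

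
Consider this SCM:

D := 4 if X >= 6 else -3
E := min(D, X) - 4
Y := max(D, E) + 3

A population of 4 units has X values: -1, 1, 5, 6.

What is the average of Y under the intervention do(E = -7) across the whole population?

do(E=-7) breaks E's dependence on X. With E=-7 fixed, Y across the units is 0, 0, 0, 7, mean 1.75.

1.75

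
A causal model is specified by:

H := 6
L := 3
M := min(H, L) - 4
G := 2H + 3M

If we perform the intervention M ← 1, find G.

15

The intervention breaks the incoming arrows to M: M := min(H, L) - 4 no longer applies, and M = 1.
G = 2H + 3M  [with H=6, M=1]  = 15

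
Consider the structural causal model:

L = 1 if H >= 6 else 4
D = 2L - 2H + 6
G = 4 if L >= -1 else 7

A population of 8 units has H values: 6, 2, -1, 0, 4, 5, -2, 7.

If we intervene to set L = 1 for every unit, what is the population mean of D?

2.75

do(L=1) breaks L's dependence on H. With L=1 fixed, D across the units is -4, 4, 10, 8, 0, -2, 12, -6, mean 2.75.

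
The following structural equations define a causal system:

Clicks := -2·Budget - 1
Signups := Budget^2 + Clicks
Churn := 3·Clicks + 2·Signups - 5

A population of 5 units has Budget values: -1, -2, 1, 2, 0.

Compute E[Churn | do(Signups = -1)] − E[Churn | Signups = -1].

Every unit gets Signups=-1 under the intervention. Churn values become -4, 2, -16, -22, -10; E[Churn|do(Signups=-1)] = -10.
Conditioning on Signups=-1 selects the 2 unit(s) with Budget ∈ {2, 0}. Their Churn values: -22, -10. Mean = -16.
Difference = -10 − (-16) = 6.

6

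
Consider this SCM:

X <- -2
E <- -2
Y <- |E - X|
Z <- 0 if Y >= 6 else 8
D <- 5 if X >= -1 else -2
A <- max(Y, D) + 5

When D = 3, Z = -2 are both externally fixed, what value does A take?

8

Setting D = 3, Z = -2 by intervention discards those variables' equations.
Y = |E - X|  [with E=-2, X=-2]  = 0
A = max(Y, D) + 5  [with Y=0, D=3]  = 8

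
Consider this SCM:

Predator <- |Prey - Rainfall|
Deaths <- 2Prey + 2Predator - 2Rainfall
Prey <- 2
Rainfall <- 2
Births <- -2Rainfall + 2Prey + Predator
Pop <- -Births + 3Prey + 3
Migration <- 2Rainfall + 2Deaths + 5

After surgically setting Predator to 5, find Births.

5

The intervention breaks the incoming arrows to Predator: Predator <- |Prey - Rainfall| no longer applies, and Predator = 5.
Births = -2Rainfall + 2Prey + Predator  [with Rainfall=2, Prey=2, Predator=5]  = 5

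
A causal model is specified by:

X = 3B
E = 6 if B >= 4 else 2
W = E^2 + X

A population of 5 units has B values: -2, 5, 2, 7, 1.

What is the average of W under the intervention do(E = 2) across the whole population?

11.8

Every unit gets E=2 under the intervention. W values become -2, 19, 10, 25, 7; E[W|do(E=2)] = 11.8.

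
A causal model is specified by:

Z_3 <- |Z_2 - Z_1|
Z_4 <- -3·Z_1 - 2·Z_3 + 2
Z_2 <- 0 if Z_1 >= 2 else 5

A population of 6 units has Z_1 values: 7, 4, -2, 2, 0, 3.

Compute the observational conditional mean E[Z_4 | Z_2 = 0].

Observing Z_2=0 restricts to units where Z_2's equation naturally yields 0: Z_1 ∈ {7, 4, 2, 3}. In that subpopulation Z_4 = -33, -18, -8, -13, mean -18.

-18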